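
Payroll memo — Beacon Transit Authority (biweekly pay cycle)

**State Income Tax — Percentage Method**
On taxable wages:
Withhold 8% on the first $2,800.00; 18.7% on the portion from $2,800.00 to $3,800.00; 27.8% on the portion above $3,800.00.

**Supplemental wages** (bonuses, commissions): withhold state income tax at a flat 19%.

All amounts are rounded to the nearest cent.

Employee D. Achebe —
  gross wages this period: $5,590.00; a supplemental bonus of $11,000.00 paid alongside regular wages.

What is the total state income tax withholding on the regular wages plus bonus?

$2,998.62

State Income Tax: taxable = $5,590.00
  $411.00 + 27.8% × ($5,590.00 − $3,800.00) = $411.00 + 27.8% × $1,790.00 = $908.62
Supplemental (19% flat on bonus): 19% × $11,000.00 = $2,090.00
Total state income tax: $908.62 + $2,090.00 = $2,998.62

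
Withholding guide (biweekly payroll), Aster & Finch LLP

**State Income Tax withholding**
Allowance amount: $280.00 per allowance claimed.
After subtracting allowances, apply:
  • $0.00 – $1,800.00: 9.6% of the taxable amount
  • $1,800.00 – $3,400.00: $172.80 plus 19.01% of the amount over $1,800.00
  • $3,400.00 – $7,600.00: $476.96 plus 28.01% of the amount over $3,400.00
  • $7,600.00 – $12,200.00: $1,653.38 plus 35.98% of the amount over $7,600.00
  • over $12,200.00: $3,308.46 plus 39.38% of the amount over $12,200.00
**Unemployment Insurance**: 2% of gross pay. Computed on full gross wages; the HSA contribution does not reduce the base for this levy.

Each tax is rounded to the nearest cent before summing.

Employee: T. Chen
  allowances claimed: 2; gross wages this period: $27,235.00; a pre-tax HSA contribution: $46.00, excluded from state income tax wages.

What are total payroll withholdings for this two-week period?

$9,535.30

State Income Tax: taxable = $27,235.00 − $46.00 − 2×$280.00 = $26,629.00
  $3,308.46 + 39.38% × ($26,629.00 − $12,200.00) = $3,308.46 + 39.38% × $14,429.00 = $8,990.60
Unemployment Insurance: 2% × $27,235.00 = $544.70
Total: $8,990.60 + $544.70 = $9,535.30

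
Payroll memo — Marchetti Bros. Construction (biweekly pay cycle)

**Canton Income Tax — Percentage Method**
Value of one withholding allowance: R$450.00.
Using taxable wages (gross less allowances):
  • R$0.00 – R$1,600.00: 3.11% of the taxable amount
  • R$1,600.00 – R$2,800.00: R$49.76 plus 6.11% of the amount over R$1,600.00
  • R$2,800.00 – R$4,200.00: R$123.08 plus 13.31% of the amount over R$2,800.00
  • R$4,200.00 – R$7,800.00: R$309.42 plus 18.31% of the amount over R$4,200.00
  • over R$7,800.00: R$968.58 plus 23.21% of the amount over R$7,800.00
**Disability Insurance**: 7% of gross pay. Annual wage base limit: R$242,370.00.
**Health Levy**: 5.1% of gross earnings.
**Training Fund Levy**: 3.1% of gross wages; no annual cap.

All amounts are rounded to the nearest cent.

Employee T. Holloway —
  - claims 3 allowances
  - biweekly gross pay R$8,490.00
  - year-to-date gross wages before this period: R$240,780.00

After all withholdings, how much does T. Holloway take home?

Canton Income Tax: taxable = R$8,490.00 − 3×R$450.00 = R$7,140.00
  R$309.42 + 18.31% × (R$7,140.00 − R$4,200.00) = R$309.42 + 18.31% × R$2,940.00 = R$847.73
Disability Insurance: cap R$242,370.00 − YTD R$240,780.00 = R$1,590.00 subject; 7% × R$1,590.00 = R$111.30
Health Levy: 5.1% × R$8,490.00 = R$432.99
Training Fund Levy: 3.1% × R$8,490.00 = R$263.19
Total withheld: R$847.73 + R$111.30 + R$432.99 + R$263.19 = R$1,655.21
Net pay: R$8,490.00 − R$1,655.21 = R$6,834.79

R$6,834.79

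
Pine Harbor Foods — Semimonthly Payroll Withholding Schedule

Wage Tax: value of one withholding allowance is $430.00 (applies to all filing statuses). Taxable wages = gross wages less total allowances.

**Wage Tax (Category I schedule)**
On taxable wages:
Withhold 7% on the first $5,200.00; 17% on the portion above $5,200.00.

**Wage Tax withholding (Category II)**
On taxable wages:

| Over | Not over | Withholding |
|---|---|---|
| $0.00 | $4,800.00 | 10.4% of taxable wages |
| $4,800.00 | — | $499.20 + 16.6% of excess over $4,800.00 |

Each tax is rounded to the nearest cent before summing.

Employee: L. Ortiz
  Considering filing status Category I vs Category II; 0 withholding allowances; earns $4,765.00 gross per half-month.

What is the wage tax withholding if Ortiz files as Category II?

$495.56

Wage Tax (Category II): taxable = $4,765.00
  10.4% × $4,765.00 = $495.56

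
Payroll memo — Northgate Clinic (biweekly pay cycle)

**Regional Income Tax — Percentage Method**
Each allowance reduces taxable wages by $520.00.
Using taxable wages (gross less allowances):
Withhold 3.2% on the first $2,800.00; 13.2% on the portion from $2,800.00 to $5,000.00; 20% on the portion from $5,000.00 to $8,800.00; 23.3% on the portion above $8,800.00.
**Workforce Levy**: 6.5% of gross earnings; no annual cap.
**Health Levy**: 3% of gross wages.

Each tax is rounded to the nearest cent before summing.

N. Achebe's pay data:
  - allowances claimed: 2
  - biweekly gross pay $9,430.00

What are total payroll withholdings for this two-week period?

$1,953.85

Regional Income Tax: taxable = $9,430.00 − 2×$520.00 = $8,390.00
  $380.00 + 20% × ($8,390.00 − $5,000.00) = $380.00 + 20% × $3,390.00 = $1,058.00
Workforce Levy: 6.5% × $9,430.00 = $612.95
Health Levy: 3% × $9,430.00 = $282.90
Total: $1,058.00 + $612.95 + $282.90 = $1,953.85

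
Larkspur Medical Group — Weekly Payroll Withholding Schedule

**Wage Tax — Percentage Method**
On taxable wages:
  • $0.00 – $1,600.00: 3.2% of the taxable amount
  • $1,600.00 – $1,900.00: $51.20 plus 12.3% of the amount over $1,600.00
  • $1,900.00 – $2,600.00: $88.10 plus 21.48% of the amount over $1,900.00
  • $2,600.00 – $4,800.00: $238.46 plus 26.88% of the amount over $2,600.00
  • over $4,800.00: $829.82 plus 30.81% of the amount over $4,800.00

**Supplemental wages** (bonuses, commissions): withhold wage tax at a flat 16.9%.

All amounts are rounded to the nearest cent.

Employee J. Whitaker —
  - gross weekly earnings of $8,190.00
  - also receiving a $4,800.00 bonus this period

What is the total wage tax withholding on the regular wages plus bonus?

$2,685.48

Wage Tax: taxable = $8,190.00
  $829.82 + 30.81% × ($8,190.00 − $4,800.00) = $829.82 + 30.81% × $3,390.00 = $1,874.28
Supplemental (16.9% flat on bonus): 16.9% × $4,800.00 = $811.20
Total wage tax: $1,874.28 + $811.20 = $2,685.48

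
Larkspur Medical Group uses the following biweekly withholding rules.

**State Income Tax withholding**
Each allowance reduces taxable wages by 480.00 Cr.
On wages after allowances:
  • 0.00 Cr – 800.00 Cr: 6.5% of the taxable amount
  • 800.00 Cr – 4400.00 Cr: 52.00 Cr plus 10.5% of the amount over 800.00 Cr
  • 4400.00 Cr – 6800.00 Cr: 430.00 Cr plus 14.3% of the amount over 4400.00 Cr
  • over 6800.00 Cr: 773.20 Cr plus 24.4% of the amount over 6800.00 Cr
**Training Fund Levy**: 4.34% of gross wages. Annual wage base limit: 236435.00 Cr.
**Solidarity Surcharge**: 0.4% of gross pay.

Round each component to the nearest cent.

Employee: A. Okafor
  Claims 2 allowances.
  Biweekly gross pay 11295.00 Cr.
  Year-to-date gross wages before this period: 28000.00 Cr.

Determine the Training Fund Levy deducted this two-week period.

490.20 Cr

Training Fund Levy: 4.34% × 11295.00 Cr = 490.20 Cr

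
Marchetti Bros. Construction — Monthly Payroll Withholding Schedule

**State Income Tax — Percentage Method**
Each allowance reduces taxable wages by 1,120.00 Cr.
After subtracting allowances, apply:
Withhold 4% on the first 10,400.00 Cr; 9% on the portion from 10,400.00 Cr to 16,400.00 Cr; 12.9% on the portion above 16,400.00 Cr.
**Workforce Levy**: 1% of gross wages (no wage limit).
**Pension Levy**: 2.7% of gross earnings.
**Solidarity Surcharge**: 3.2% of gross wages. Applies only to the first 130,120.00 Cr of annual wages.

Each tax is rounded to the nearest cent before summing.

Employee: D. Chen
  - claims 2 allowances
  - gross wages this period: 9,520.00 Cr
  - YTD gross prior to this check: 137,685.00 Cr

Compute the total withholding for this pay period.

State Income Tax: taxable = 9,520.00 Cr − 2×1,120.00 Cr = 7,280.00 Cr
  4% × 7,280.00 Cr = 291.20 Cr
Workforce Levy: 1% × 9,520.00 Cr = 95.20 Cr
Pension Levy: 2.7% × 9,520.00 Cr = 257.04 Cr
Solidarity Surcharge: YTD 137,685.00 Cr ≥ cap 130,120.00 Cr → 0.00 Cr
Total: 291.20 Cr + 95.20 Cr + 257.04 Cr + 0.00 Cr = 643.44 Cr

643.44 Cr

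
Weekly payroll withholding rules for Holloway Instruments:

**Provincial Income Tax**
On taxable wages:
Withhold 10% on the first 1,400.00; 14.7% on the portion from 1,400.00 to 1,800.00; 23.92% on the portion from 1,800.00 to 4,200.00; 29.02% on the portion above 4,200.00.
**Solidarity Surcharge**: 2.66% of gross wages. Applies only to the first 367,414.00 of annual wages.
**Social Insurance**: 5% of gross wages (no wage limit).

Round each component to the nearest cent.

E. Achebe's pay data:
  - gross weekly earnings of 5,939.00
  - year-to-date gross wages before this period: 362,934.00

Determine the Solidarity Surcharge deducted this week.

119.17

Solidarity Surcharge: cap 367,414.00 − YTD 362,934.00 = 4,480.00 subject; 2.66% × 4,480.00 = 119.17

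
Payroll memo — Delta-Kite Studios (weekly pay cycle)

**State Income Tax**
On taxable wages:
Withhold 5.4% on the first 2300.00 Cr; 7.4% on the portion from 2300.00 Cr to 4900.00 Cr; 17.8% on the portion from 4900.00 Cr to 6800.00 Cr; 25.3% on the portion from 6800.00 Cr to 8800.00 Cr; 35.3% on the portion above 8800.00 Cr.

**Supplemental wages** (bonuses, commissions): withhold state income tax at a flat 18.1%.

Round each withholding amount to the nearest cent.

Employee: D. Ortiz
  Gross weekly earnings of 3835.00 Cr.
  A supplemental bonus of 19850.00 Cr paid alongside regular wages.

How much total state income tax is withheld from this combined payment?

3830.64 Cr

State Income Tax: taxable = 3835.00 Cr
  124.20 Cr + 7.4% × (3835.00 Cr − 2300.00 Cr) = 124.20 Cr + 7.4% × 1535.00 Cr = 237.79 Cr
Supplemental (18.1% flat on bonus): 18.1% × 19850.00 Cr = 3592.85 Cr
Total state income tax: 237.79 Cr + 3592.85 Cr = 3830.64 Cr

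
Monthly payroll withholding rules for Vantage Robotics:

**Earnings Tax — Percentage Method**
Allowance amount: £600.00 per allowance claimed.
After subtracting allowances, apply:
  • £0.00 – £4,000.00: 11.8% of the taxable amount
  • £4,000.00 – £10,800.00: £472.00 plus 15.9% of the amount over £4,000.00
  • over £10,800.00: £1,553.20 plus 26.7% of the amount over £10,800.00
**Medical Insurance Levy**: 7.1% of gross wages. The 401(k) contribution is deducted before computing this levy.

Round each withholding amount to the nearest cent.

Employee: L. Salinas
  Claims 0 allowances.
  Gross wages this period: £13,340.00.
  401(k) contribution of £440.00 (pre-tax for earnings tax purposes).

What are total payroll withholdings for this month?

Earnings Tax: taxable = £13,340.00 − £440.00 = £12,900.00
  £1,553.20 + 26.7% × (£12,900.00 − £10,800.00) = £1,553.20 + 26.7% × £2,100.00 = £2,113.90
Medical Insurance Levy: 7.1% × £12,900.00 = £915.90
Total: £2,113.90 + £915.90 = £3,029.80

£3,029.80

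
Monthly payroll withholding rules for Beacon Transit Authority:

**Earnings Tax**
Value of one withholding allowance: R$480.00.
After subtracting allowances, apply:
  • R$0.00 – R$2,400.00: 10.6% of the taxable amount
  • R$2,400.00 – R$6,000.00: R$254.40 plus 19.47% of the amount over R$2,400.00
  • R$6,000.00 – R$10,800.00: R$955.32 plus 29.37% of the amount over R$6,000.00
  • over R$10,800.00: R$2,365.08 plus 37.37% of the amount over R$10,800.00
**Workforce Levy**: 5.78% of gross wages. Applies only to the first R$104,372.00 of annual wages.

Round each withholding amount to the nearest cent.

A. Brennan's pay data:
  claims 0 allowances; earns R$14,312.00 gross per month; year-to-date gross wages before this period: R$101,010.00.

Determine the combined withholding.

R$3,871.83

Earnings Tax: taxable = R$14,312.00
  R$2,365.08 + 37.37% × (R$14,312.00 − R$10,800.00) = R$2,365.08 + 37.37% × R$3,512.00 = R$3,677.51
Workforce Levy: cap R$104,372.00 − YTD R$101,010.00 = R$3,362.00 subject; 5.78% × R$3,362.00 = R$194.32
Total: R$3,677.51 + R$194.32 = R$3,871.83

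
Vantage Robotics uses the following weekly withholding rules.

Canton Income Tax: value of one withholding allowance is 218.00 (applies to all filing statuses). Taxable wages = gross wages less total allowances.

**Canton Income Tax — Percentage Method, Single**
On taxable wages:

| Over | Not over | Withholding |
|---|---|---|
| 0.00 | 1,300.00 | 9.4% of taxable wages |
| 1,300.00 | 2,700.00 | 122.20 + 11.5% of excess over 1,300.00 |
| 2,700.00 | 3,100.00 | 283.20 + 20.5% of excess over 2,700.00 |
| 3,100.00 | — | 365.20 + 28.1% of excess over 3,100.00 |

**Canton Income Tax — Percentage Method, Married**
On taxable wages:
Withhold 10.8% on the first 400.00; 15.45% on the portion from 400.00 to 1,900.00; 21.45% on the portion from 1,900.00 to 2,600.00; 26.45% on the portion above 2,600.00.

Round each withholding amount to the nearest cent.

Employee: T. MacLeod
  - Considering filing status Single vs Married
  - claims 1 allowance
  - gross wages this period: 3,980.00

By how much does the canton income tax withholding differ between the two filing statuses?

Canton Income Tax (Single): taxable = 3,980.00 − 1×218.00 = 3,762.00
  365.20 + 28.1% × (3,762.00 − 3,100.00) = 365.20 + 28.1% × 662.00 = 551.22
Canton Income Tax (Married): taxable = 3,980.00 − 1×218.00 = 3,762.00
  425.10 + 26.45% × (3,762.00 − 2,600.00) = 425.10 + 26.45% × 1,162.00 = 732.45
Difference: |551.22 − 732.45| = 181.23 (higher under Married)

181.23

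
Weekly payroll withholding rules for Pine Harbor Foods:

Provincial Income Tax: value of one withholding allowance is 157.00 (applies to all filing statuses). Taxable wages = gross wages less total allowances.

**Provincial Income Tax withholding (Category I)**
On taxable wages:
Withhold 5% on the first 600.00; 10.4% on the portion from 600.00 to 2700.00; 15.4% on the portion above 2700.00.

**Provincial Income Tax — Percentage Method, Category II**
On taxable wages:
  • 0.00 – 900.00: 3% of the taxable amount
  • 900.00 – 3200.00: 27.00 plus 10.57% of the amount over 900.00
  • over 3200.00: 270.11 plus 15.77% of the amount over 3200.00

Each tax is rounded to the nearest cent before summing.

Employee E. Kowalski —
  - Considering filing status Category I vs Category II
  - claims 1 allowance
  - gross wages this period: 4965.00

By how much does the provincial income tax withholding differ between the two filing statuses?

49.34

Provincial Income Tax (Category I): taxable = 4965.00 − 1×157.00 = 4808.00
  248.40 + 15.4% × (4808.00 − 2700.00) = 248.40 + 15.4% × 2108.00 = 573.03
Provincial Income Tax (Category II): taxable = 4965.00 − 1×157.00 = 4808.00
  270.11 + 15.77% × (4808.00 − 3200.00) = 270.11 + 15.77% × 1608.00 = 523.69
Difference: |573.03 − 523.69| = 49.34 (higher under Category I)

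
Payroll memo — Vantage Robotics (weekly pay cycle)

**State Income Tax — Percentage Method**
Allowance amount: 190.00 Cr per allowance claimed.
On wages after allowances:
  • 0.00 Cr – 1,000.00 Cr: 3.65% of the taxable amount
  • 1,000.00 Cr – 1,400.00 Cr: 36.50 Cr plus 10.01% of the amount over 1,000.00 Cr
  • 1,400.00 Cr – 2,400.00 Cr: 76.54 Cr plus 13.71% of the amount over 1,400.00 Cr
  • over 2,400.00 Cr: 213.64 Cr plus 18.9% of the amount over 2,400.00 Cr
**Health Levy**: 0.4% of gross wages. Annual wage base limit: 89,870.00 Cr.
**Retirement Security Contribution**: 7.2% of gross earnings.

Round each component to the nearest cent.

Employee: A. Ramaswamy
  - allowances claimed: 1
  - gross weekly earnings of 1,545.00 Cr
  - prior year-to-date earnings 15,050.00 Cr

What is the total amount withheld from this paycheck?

189.46 Cr

State Income Tax: taxable = 1,545.00 Cr − 1×190.00 Cr = 1,355.00 Cr
  36.50 Cr + 10.01% × (1,355.00 Cr − 1,000.00 Cr) = 36.50 Cr + 10.01% × 355.00 Cr = 72.04 Cr
Health Levy: 0.4% × 1,545.00 Cr = 6.18 Cr
Retirement Security Contribution: 7.2% × 1,545.00 Cr = 111.24 Cr
Total: 72.04 Cr + 6.18 Cr + 111.24 Cr = 189.46 Cr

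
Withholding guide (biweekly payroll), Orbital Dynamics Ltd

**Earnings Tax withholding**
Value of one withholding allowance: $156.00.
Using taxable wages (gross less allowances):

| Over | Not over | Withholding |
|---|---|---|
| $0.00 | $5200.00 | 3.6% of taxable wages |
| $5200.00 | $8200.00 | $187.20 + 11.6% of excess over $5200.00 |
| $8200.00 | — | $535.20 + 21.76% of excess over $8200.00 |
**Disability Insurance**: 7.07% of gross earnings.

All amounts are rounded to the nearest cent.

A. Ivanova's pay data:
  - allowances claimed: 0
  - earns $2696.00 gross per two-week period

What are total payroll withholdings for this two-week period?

$287.67

Earnings Tax: taxable = $2696.00
  3.6% × $2696.00 = $97.06
Disability Insurance: 7.07% × $2696.00 = $190.61
Total: $97.06 + $190.61 = $287.67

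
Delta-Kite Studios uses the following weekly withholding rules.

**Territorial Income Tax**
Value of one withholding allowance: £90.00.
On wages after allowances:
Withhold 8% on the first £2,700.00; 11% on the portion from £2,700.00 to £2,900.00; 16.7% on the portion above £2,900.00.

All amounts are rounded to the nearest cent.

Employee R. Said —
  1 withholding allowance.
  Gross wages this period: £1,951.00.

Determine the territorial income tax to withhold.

£148.88

Territorial Income Tax: taxable = £1,951.00 − 1×£90.00 = £1,861.00
  8% × £1,861.00 = £148.88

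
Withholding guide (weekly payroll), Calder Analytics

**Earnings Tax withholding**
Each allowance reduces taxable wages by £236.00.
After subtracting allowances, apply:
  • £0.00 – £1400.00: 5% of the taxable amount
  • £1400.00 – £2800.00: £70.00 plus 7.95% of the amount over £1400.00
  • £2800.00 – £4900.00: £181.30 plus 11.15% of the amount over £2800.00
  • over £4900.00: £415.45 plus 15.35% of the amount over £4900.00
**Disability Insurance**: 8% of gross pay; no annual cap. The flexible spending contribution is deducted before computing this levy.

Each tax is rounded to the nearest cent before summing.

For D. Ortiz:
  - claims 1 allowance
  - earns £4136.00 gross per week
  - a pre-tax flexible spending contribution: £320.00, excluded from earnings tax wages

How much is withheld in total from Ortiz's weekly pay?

Earnings Tax: taxable = £4136.00 − £320.00 − 1×£236.00 = £3580.00
  £181.30 + 11.15% × (£3580.00 − £2800.00) = £181.30 + 11.15% × £780.00 = £268.27
Disability Insurance: 8% × £3816.00 = £305.28
Total: £268.27 + £305.28 = £573.55

£573.55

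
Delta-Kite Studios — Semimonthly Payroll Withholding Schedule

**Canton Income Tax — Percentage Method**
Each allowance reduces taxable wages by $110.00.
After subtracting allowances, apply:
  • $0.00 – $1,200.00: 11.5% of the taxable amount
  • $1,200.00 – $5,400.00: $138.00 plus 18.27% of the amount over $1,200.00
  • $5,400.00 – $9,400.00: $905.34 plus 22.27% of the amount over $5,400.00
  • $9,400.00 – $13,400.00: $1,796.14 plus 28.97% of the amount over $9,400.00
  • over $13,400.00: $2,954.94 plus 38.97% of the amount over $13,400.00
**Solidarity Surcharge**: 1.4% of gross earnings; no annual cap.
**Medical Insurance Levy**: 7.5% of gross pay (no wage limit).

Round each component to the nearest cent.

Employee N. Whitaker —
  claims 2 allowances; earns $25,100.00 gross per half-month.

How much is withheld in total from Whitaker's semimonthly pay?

$9,662.60

Canton Income Tax: taxable = $25,100.00 − 2×$110.00 = $24,880.00
  $2,954.94 + 38.97% × ($24,880.00 − $13,400.00) = $2,954.94 + 38.97% × $11,480.00 = $7,428.70
Solidarity Surcharge: 1.4% × $25,100.00 = $351.40
Medical Insurance Levy: 7.5% × $25,100.00 = $1,882.50
Total: $7,428.70 + $351.40 + $1,882.50 = $9,662.60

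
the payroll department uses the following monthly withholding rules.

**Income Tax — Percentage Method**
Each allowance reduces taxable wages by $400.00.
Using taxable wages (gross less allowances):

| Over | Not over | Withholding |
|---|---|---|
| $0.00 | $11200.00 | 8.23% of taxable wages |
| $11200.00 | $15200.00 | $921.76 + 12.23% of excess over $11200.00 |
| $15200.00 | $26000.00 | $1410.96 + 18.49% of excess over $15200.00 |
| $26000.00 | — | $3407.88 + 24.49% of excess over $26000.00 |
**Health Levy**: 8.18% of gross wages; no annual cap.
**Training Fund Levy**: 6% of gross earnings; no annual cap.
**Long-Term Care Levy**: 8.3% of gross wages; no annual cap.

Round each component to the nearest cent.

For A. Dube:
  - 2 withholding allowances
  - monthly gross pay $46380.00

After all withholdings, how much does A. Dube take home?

Income Tax: taxable = $46380.00 − 2×$400.00 = $45580.00
  $3407.88 + 24.49% × ($45580.00 − $26000.00) = $3407.88 + 24.49% × $19580.00 = $8203.02
Health Levy: 8.18% × $46380.00 = $3793.88
Training Fund Levy: 6% × $46380.00 = $2782.80
Long-Term Care Levy: 8.3% × $46380.00 = $3849.54
Total withheld: $8203.02 + $3793.88 + $2782.80 + $3849.54 = $18629.24
Net pay: $46380.00 − $18629.24 = $27750.76

$27750.76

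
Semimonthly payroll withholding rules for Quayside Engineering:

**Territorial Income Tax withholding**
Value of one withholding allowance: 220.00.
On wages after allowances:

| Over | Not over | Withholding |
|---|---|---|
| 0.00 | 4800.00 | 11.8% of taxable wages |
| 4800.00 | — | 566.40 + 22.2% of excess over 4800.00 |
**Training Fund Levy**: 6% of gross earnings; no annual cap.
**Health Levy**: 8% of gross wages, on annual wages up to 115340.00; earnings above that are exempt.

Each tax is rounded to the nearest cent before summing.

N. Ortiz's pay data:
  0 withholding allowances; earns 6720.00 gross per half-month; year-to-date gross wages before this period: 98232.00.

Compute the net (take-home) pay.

Territorial Income Tax: taxable = 6720.00
  566.40 + 22.2% × (6720.00 − 4800.00) = 566.40 + 22.2% × 1920.00 = 992.64
Training Fund Levy: 6% × 6720.00 = 403.20
Health Levy: 8% × 6720.00 = 537.60
Total withheld: 992.64 + 403.20 + 537.60 = 1933.44
Net pay: 6720.00 − 1933.44 = 4786.56

4786.56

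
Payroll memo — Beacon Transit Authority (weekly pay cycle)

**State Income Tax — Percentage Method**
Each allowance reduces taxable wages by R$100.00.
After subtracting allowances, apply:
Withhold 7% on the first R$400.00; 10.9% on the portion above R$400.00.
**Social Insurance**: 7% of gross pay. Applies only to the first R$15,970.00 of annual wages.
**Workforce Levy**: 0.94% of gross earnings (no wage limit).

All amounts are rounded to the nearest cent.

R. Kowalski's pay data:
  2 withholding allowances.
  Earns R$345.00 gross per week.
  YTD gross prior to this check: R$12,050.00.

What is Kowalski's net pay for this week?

State Income Tax: taxable = R$345.00 − 2×R$100.00 = R$145.00
  7% × R$145.00 = R$10.15
Social Insurance: 7% × R$345.00 = R$24.15
Workforce Levy: 0.94% × R$345.00 = R$3.24
Total withheld: R$10.15 + R$24.15 + R$3.24 = R$37.54
Net pay: R$345.00 − R$37.54 = R$307.46

R$307.46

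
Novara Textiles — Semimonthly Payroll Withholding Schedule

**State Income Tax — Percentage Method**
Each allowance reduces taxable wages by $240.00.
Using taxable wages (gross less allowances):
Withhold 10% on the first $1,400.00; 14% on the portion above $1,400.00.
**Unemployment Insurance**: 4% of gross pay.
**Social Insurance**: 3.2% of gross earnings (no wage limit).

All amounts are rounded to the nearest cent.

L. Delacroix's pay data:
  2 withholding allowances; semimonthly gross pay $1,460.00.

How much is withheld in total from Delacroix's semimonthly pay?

$203.12

State Income Tax: taxable = $1,460.00 − 2×$240.00 = $980.00
  10% × $980.00 = $98.00
Unemployment Insurance: 4% × $1,460.00 = $58.40
Social Insurance: 3.2% × $1,460.00 = $46.72
Total: $98.00 + $58.40 + $46.72 = $203.12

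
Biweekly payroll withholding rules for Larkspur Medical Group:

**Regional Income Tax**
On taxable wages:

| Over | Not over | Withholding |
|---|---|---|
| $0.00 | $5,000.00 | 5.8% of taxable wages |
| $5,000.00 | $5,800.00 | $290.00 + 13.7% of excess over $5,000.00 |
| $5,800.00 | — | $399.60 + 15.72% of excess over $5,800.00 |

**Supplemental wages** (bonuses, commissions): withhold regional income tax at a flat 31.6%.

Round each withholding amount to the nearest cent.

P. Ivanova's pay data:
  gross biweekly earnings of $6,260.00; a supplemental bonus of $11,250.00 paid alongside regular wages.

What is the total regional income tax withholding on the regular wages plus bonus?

$4,026.91

Regional Income Tax: taxable = $6,260.00
  $399.60 + 15.72% × ($6,260.00 − $5,800.00) = $399.60 + 15.72% × $460.00 = $471.91
Supplemental (31.6% flat on bonus): 31.6% × $11,250.00 = $3,555.00
Total regional income tax: $471.91 + $3,555.00 = $4,026.91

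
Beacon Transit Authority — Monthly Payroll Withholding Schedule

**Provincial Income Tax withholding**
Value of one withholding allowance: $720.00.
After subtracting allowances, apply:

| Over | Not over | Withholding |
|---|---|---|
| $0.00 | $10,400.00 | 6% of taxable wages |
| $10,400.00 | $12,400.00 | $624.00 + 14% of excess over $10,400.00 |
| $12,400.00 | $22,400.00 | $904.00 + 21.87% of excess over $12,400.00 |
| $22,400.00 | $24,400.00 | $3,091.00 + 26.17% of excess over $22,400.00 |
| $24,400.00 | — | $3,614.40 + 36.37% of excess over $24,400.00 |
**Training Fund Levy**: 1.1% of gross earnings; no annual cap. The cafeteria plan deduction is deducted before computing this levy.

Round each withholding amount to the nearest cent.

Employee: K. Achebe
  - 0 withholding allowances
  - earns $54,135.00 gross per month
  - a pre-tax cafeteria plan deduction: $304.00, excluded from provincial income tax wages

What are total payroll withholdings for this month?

$14,910.59

Provincial Income Tax: taxable = $54,135.00 − $304.00 = $53,831.00
  $3,614.40 + 36.37% × ($53,831.00 − $24,400.00) = $3,614.40 + 36.37% × $29,431.00 = $14,318.45
Training Fund Levy: 1.1% × $53,831.00 = $592.14
Total: $14,318.45 + $592.14 = $14,910.59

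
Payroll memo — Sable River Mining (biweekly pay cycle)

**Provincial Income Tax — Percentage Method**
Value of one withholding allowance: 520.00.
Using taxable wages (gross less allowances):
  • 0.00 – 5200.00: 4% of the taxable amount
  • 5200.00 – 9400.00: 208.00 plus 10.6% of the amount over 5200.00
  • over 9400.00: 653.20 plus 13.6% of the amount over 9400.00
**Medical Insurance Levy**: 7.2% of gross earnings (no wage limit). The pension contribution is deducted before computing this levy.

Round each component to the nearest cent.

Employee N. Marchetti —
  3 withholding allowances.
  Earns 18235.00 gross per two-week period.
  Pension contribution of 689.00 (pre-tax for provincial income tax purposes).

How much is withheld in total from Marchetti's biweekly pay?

Provincial Income Tax: taxable = 18235.00 − 689.00 − 3×520.00 = 15986.00
  653.20 + 13.6% × (15986.00 − 9400.00) = 653.20 + 13.6% × 6586.00 = 1548.90
Medical Insurance Levy: 7.2% × 17546.00 = 1263.31
Total: 1548.90 + 1263.31 = 2812.21

2812.21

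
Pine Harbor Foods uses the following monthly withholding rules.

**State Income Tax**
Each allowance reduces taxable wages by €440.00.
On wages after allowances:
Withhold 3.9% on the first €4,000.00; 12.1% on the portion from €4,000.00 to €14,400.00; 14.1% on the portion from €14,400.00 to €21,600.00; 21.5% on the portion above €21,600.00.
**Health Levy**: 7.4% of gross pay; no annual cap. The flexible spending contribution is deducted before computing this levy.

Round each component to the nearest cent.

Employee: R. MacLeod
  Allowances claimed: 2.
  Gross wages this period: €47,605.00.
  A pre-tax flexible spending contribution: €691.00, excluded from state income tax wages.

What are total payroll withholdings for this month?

€11,154.55

State Income Tax: taxable = €47,605.00 − €691.00 − 2×€440.00 = €46,034.00
  €2,429.60 + 21.5% × (€46,034.00 − €21,600.00) = €2,429.60 + 21.5% × €24,434.00 = €7,682.91
Health Levy: 7.4% × €46,914.00 = €3,471.64
Total: €7,682.91 + €3,471.64 = €11,154.55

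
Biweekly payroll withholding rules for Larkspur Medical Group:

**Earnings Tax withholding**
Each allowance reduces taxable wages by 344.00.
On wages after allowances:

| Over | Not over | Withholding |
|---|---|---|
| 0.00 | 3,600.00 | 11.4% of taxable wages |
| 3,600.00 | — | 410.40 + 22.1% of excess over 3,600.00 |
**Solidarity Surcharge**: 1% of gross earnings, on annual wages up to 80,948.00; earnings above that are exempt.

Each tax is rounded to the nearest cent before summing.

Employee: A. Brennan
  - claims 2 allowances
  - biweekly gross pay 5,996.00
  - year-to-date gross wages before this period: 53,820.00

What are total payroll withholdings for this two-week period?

Earnings Tax: taxable = 5,996.00 − 2×344.00 = 5,308.00
  410.40 + 22.1% × (5,308.00 − 3,600.00) = 410.40 + 22.1% × 1,708.00 = 787.87
Solidarity Surcharge: 1% × 5,996.00 = 59.96
Total: 787.87 + 59.96 = 847.83

847.83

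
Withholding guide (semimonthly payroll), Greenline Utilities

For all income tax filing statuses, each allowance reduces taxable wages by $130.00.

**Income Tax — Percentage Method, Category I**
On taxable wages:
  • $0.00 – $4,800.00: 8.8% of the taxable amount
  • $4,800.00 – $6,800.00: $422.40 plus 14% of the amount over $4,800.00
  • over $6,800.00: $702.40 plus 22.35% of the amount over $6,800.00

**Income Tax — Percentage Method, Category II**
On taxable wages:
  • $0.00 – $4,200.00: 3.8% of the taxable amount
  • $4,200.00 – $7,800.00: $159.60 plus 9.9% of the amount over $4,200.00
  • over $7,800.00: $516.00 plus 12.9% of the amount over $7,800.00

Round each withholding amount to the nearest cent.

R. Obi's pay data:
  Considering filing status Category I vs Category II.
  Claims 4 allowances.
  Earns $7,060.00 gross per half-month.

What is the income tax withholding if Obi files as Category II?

$391.26

Income Tax (Category II): taxable = $7,060.00 − 4×$130.00 = $6,540.00
  $159.60 + 9.9% × ($6,540.00 − $4,200.00) = $159.60 + 9.9% × $2,340.00 = $391.26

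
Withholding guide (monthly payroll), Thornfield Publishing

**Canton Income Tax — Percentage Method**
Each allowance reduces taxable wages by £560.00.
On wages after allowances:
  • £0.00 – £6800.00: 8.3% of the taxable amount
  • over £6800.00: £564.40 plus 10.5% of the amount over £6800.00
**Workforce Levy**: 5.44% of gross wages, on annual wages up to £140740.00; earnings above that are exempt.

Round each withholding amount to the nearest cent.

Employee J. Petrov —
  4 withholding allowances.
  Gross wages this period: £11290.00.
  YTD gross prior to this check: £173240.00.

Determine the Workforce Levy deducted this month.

£0.00

Workforce Levy: YTD £173240.00 ≥ cap £140740.00 → £0.00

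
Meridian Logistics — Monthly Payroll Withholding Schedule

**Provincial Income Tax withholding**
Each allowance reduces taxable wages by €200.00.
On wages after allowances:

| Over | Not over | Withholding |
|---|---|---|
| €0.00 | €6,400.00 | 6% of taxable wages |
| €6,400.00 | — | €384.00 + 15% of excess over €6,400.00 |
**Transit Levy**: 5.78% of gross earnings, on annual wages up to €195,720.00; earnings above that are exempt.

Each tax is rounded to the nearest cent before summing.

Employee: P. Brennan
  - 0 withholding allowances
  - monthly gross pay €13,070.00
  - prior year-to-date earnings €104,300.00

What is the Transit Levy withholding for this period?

Transit Levy: 5.78% × €13,070.00 = €755.45

€755.45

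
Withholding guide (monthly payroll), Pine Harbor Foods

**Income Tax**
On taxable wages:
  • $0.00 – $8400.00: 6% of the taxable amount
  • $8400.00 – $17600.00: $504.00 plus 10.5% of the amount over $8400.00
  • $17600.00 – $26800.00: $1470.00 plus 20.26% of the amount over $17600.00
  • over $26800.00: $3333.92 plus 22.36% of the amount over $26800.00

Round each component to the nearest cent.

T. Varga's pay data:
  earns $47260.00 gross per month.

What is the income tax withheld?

Income Tax: taxable = $47260.00
  $3333.92 + 22.36% × ($47260.00 − $26800.00) = $3333.92 + 22.36% × $20460.00 = $7908.78

$7908.78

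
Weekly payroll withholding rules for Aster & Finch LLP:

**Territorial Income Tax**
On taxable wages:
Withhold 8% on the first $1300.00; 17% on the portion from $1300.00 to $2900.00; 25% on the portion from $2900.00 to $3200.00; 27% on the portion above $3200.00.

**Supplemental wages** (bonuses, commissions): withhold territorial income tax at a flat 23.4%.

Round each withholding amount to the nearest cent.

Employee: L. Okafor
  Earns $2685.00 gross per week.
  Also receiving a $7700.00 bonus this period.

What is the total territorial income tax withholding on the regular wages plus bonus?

Territorial Income Tax: taxable = $2685.00
  $104.00 + 17% × ($2685.00 − $1300.00) = $104.00 + 17% × $1385.00 = $339.45
Supplemental (23.4% flat on bonus): 23.4% × $7700.00 = $1801.80
Total territorial income tax: $339.45 + $1801.80 = $2141.25

$2141.25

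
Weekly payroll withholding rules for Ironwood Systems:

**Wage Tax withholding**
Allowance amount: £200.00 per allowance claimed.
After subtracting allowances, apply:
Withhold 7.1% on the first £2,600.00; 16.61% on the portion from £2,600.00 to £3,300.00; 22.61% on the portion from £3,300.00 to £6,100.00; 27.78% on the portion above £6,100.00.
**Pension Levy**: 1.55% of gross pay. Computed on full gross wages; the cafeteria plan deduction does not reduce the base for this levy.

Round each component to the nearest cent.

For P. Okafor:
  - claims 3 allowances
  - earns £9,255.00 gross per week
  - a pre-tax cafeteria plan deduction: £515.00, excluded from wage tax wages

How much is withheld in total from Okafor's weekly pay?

Wage Tax: taxable = £9,255.00 − £515.00 − 3×£200.00 = £8,140.00
  £933.95 + 27.78% × (£8,140.00 − £6,100.00) = £933.95 + 27.78% × £2,040.00 = £1,500.66
Pension Levy: 1.55% × £9,255.00 = £143.45
Total: £1,500.66 + £143.45 = £1,644.11

£1,644.11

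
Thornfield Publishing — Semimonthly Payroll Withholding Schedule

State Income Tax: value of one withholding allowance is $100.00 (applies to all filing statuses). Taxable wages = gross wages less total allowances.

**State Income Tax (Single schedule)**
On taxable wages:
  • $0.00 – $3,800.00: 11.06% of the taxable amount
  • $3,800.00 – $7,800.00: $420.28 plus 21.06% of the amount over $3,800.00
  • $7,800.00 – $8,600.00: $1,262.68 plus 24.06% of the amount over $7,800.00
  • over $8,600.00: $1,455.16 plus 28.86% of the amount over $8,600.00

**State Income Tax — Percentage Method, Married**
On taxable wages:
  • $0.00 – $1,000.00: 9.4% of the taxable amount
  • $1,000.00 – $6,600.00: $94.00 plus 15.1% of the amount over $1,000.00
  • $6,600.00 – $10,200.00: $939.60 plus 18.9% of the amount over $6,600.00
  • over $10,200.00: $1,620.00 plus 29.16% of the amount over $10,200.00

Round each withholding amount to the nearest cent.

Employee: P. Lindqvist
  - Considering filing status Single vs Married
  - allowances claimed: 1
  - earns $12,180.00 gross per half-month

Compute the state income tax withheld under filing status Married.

State Income Tax (Married): taxable = $12,180.00 − 1×$100.00 = $12,080.00
  $1,620.00 + 29.16% × ($12,080.00 − $10,200.00) = $1,620.00 + 29.16% × $1,880.00 = $2,168.21

$2,168.21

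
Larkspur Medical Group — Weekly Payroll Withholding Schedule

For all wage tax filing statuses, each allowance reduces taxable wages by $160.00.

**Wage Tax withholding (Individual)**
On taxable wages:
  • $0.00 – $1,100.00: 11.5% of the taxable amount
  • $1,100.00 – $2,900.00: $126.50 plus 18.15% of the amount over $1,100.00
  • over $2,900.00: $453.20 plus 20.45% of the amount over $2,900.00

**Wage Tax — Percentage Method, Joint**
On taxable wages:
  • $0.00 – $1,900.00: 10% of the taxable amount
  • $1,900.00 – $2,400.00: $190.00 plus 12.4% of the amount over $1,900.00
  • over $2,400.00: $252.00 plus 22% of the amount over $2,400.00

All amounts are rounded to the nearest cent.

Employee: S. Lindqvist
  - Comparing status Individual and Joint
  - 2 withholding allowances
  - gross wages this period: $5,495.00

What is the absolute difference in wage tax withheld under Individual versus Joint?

$55.94

Wage Tax (Individual): taxable = $5,495.00 − 2×$160.00 = $5,175.00
  $453.20 + 20.45% × ($5,175.00 − $2,900.00) = $453.20 + 20.45% × $2,275.00 = $918.44
Wage Tax (Joint): taxable = $5,495.00 − 2×$160.00 = $5,175.00
  $252.00 + 22% × ($5,175.00 − $2,400.00) = $252.00 + 22% × $2,775.00 = $862.50
Difference: |$918.44 − $862.50| = $55.94 (higher under Individual)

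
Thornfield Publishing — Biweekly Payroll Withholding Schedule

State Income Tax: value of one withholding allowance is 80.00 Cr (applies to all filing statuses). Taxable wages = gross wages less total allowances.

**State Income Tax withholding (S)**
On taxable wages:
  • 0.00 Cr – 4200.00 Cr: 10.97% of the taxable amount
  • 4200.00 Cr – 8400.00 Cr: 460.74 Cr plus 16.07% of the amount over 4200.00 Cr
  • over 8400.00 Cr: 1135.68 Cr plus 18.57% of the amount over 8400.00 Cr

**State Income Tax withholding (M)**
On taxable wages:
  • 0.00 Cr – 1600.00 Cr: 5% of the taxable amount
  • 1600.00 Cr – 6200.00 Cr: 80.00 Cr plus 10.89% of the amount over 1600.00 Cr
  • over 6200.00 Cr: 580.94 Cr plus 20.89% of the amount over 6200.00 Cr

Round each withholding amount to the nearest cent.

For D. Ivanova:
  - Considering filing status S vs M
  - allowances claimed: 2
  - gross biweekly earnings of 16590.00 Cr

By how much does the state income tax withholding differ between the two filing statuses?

91.14 Cr

State Income Tax (S): taxable = 16590.00 Cr − 2×80.00 Cr = 16430.00 Cr
  1135.68 Cr + 18.57% × (16430.00 Cr − 8400.00 Cr) = 1135.68 Cr + 18.57% × 8030.00 Cr = 2626.85 Cr
State Income Tax (M): taxable = 16590.00 Cr − 2×80.00 Cr = 16430.00 Cr
  580.94 Cr + 20.89% × (16430.00 Cr − 6200.00 Cr) = 580.94 Cr + 20.89% × 10230.00 Cr = 2717.99 Cr
Difference: |2626.85 Cr − 2717.99 Cr| = 91.14 Cr (higher under M)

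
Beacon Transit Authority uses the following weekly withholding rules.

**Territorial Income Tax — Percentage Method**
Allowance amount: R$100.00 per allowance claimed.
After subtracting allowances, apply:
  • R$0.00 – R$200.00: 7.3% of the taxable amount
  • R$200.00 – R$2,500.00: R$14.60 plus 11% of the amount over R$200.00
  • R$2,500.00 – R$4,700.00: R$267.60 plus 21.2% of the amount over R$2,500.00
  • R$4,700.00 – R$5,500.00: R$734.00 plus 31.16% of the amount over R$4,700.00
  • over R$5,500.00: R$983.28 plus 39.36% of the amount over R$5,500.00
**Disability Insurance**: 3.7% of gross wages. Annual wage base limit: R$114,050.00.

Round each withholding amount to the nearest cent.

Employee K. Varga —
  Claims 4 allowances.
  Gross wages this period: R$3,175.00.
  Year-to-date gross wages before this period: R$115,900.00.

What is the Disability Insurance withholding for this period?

Disability Insurance: YTD R$115,900.00 ≥ cap R$114,050.00 → R$0.00

R$0.00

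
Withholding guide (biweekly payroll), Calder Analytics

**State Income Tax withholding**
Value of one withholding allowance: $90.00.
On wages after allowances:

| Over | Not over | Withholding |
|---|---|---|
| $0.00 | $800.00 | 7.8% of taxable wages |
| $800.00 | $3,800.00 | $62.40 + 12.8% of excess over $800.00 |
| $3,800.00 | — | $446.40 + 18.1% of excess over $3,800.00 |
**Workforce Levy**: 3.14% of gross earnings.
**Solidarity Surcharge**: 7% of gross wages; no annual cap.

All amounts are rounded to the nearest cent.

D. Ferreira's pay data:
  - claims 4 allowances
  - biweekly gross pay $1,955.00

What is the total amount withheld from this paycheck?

$362.40

State Income Tax: taxable = $1,955.00 − 4×$90.00 = $1,595.00
  $62.40 + 12.8% × ($1,595.00 − $800.00) = $62.40 + 12.8% × $795.00 = $164.16
Workforce Levy: 3.14% × $1,955.00 = $61.39
Solidarity Surcharge: 7% × $1,955.00 = $136.85
Total: $164.16 + $61.39 + $136.85 = $362.40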